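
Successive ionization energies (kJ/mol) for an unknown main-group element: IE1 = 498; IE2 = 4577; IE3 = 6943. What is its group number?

Look for the largest jump between consecutive ionization energies: IE2/IE1 ≈ 9.2, far larger than any earlier ratio.
That jump marks the point where a core electron is being removed. So the atom has 1 valence electron.
A main-group element with 1 valence electron is in group 1.

Group 1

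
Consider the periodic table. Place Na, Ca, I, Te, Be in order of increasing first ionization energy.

Na < Ca < Te < Be < I

Be is in period 2, group 2; Na is in period 3, group 1; Ca is in period 4, group 2; Te is in period 5, group 16; I is in period 5, group 17.
Removing the outermost electron gets harder across a period and easier down a group.
Neither a single period nor a single group — weigh both effects.
Ca > Na: the two effects oppose for this pair; the across-period effect wins (590 vs 496 kJ/mol).
Te > Ca: the two effects oppose for this pair; the across-period effect wins (869 vs 590 kJ/mol).
Be > Te: period and group pull opposite ways; the down-group shift dominates (900 vs 869 kJ/mol).
I > Be: the two effects oppose for this pair; the across-period effect wins (1008 vs 900 kJ/mol).
Tabulated first ionization energy (kJ/mol): Be 900, Na 496, Ca 590, Te 869, I 1008.
So from lowest to highest: Na < Ca < Te < Be < I.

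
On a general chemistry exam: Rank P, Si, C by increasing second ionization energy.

Si, P, C

After 1 electron has been removed, what remains? P⁺ still has 4 valence electrons; Si⁺ still has 3 valence electrons; C⁺ still has 3 valence electrons.
All are still removing valence electrons, so compare the +1 ions as you would atoms: IE_2 generally rises across a period (higher Z_eff) and falls down a group (larger shell), subject to the usual subshell exceptions.
Valence configurations: P⁺ [Ne]3s²3p², Si⁺ [Ne]3s²3p¹, C⁺ [He]2s²2p¹.
The numbers (kJ/mol): P 1907, Si 1577, C 2353.
So the second ionization energies run Si < P < C.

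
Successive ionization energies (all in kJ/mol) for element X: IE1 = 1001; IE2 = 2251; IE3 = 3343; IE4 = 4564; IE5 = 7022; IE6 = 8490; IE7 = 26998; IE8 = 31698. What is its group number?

Group 16

Look for the largest jump between consecutive ionization energies: IE7/IE6 ≈ 3.2, far larger than any earlier ratio.
That jump marks the point where a core electron is being removed. So the atom has 6 valence electrons.
A main-group element with 6 valence electrons is in group 16.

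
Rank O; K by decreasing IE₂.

Consider each +1 ion: O⁺ still has 5 valence electrons; K⁺ is the bare [Ar] core.
Usually core removal costs more than valence removal, but here the competition is close: a tightly held n=2 valence electron can cost more to remove than an n=3 core electron, so the actual values have to decide it.
Tabulated IE_2 (kJ/mol): O 3388, K 3052.
Hence IE_2: K < O.

O, K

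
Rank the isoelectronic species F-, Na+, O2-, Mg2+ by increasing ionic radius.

Mg2+, Na+, F-, O2-

All of these have 10 electrons, so size is governed by nuclear charge alone: the more protons, the stronger the pull on the same electron cloud, and the smaller the ion.
Nuclear charges: Mg2+ (Z=12), Na+ (Z=11), F- (Z=9), O2- (Z=8).
Smallest to largest: Mg2+ < Na+ < F- < O2-.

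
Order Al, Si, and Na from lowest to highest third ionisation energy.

Consider each +2 ion: Al²⁺ still has 1 valence electron; Si²⁺ still has 2 valence electrons; Na²⁺ is already 1 electron into the core.
Core electrons are held far more tightly than valence electrons, so Na tops the IE_3 order.
Valence configurations: Al²⁺ [Ne]3s¹, Si²⁺ [Ne]3s².
Approximate IE_3 values (kJ/mol): Al 2745, Si 3232, Na 6910.
So the third ionization energies run Al < Si < Na.

Al, Si, Na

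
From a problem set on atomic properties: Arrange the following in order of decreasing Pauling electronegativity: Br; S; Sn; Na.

Br > S > Sn > Na

Na is in period 3, group 1; S is in period 3, group 16; Br is in period 4, group 17; Sn is in period 5, group 14.
Atoms toward the upper right of the periodic table pull bonding electrons most strongly.
Here both period and group differ, so the two effects have to be weighed against each other.
Sn > Na: period and group pull opposite ways; the across-period shift dominates (1.96 vs 0.93).
S > Sn: relative to Sn, both the across-period and down-group shifts push S's electronegativity up.
Br > S: the two effects oppose for this pair; the across-period effect wins (2.96 vs 2.58).
Approximate values (Pauling): Na 0.93, S 2.58, Br 2.96, Sn 1.96.
So from highest to lowest: Br > S > Sn > Na.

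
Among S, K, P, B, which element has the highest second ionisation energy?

K

IE_2 is the cost of taking one more electron from the +1 cation: S⁺ still has 5 valence electrons; K⁺ is the bare [Ar] core; P⁺ still has 4 valence electrons; B⁺ still has 2 valence electrons.
Breaking into a closed-shell core is much more expensive than removing a leftover valence electron — K has the largest IE_2 here.
Valence configurations: S⁺ [Ne]3s²3p³, P⁺ [Ne]3s²3p², B⁺ [He]2s².
Approximate IE_2 values (kJ/mol): S 2252, K 3052, P 1907, B 2427.
So the second ionization energies run P < S < B < K.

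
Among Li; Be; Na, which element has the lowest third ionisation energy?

Consider each +2 ion: Li²⁺ is already 1 electron into the core; Be²⁺ is the bare [He] core; Na²⁺ is already 1 electron into the core.
All of these are removing an electron from a noble-gas core or deeper; the smaller core (lower principal quantum number) is held far more tightly, and within a period the higher nuclear charge binds the same core more tightly.
The numbers (kJ/mol): Li 11815, Be 14849, Na 6910.
So the third ionization energies run Na < Li < Be.

Na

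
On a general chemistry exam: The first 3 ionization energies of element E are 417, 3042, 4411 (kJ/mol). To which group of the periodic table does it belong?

Group 1

Look for the largest jump between consecutive ionization energies: IE2/IE1 ≈ 7.3, far larger than any earlier ratio.
That jump marks the point where a core electron is being removed. So the atom has 1 valence electron.
A main-group element with 1 valence electron is in group 1.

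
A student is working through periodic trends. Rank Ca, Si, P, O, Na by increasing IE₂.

Ca < Si < P < O < Na

After 1 electron has been removed, what remains? Ca⁺ still has 1 valence electron; Si⁺ still has 3 valence electrons; P⁺ still has 4 valence electrons; O⁺ still has 5 valence electrons; Na⁺ is the bare [Ne] core.
Breaking into a closed-shell core is much more expensive than removing a leftover valence electron — Na has the largest IE_2 here.
Valence configurations: Ca⁺ [Ar]4s¹, Si⁺ [Ne]3s²3p¹, P⁺ [Ne]3s²3p², O⁺ [He]2s²2p³.
Approximate IE_2 values (kJ/mol): Ca 1145, Si 1577, P 1907, O 3388, Na 4562.
Overall IE_2 order: Ca < Si < P < O < Na.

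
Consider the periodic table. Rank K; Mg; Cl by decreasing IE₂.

After 1 electron has been removed, what remains? K⁺ is the bare [Ar] core; Mg⁺ still has 1 valence electron; Cl⁺ still has 6 valence electrons.
Breaking into a closed-shell core is much more expensive than removing a leftover valence electron — K has the largest IE_2 here.
Valence configurations: Mg⁺ [Ne]3s¹, Cl⁺ [Ne]3s²3p⁴.
Tabulated IE_2 (kJ/mol): K 3052, Mg 1451, Cl 2298.
Hence IE_2: Mg < Cl < K.

K > Cl > Mg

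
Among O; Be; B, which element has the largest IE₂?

O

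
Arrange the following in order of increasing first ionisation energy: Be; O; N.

Be < O < N

Be is in period 2, group 2; N is in period 2, group 15; O is in period 2, group 16.
First ionization energy rises across a period (greater Z_eff holds electrons more tightly) and falls down a group (valence electrons are farther from the nucleus).
All lie in period 2; the across-period trend (first ionization energy increases left to right) applies, with the exception below.
Note the exception: N has a higher first ionization energy than O, contrary to the simple trend — pairing an electron in O's 2p⁴ costs repulsion energy, so O ionizes more easily than half-filled N (2p³).
For reference (kJ/mol): Be 900, N 1402, O 1314.
So from lowest to highest: Be < O < N.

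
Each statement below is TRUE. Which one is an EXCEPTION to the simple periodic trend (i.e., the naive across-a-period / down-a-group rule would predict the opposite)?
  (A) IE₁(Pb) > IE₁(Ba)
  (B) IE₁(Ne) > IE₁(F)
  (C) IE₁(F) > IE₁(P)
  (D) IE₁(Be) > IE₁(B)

(D)

The general trend: IE₁ increases across a period and decreases down a group.
(A) Pb (period 6, group 14) vs Ba (period 6, group 2): the stated order agrees with the simple trend.
(B) Ne (period 2, group 18) vs F (period 2, group 17): the stated order agrees with the simple trend.
(C) F (period 2, group 17) vs P (period 3, group 15): the stated order agrees with the simple trend.
(D) Be (period 2, group 2) vs B (period 2, group 13): the stated order contradicts the simple trend.
The exception is (D): removing B's lone 2p electron is easier than breaking Be's filled 2s².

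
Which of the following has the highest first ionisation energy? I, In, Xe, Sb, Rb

Xe

Rb is in period 5, group 1; In is in period 5, group 13; Sb is in period 5, group 15; I is in period 5, group 17; Xe is in period 5, group 18.
First ionization energy rises across a period (greater Z_eff holds electrons more tightly) and falls down a group (valence electrons are farther from the nucleus).
All lie in period 5, so first ionization energy increases left to right.
The highest first ionisation energy among these belongs to Xe.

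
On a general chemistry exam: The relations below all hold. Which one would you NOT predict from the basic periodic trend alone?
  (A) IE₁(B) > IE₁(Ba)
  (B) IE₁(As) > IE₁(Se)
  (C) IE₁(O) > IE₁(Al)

(B)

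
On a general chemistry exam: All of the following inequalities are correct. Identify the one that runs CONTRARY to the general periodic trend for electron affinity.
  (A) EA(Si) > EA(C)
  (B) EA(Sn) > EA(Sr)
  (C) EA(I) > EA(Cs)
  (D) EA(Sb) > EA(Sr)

(A)

The general trend: electron affinity increases across a period and decreases down a group.
(A) Si (period 3, group 14) vs C (period 2, group 14): the stated order contradicts the simple trend.
(B) Sn (period 5, group 14) vs Sr (period 5, group 2): the stated order agrees with the simple trend.
(C) I (period 5, group 17) vs Cs (period 6, group 1): the stated order agrees with the simple trend.
(D) Sb (period 5, group 15) vs Sr (period 5, group 2): the stated order agrees with the simple trend.
The exception is (A): Si's larger, more diffuse 3p orbitals accept an added electron slightly more readily than C's compact 2p.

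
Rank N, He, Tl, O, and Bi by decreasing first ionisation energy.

Removing the outermost electron gets harder across a period and easier down a group.
Neither a single period nor a single group — weigh both effects.
Bi > Tl: Bi lies to the right of Tl in period 6, so the across-period effect alone puts Bi higher.
O > Bi: both effects reinforce here, so O is clearly the higher of the two.
N > O: this pair runs against the simple trend — see the exception note.
He > N: both effects reinforce here, so He is clearly the higher of the two.
Note the exception: N has a higher first ionization energy than O, contrary to the simple trend — pairing an electron in O's 2p⁴ costs repulsion energy, so O ionizes more easily than half-filled N (2p³).
For reference (kJ/mol): He 2372, N 1402, O 1314, Tl 589, Bi 703.
So from highest to lowest: He > N > O > Bi > Tl.

He > N > O > Bi > Tl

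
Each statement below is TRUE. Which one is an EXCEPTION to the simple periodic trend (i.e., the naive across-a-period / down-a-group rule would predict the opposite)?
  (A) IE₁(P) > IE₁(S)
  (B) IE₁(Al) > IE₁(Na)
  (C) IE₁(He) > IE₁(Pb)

The general trend: IE₁ increases across a period and decreases down a group.
(A) P (period 3, group 15) vs S (period 3, group 16): the stated order contradicts the simple trend.
(B) Al (period 3, group 13) vs Na (period 3, group 1): the stated order agrees with the simple trend.
(C) He (period 1, group 18) vs Pb (period 6, group 14): the stated order agrees with the simple trend.
The exception is (A): S (3p⁴) ionizes more easily than half-filled P (3p³) because the paired 3p electron in S is pushed out by e⁻–e⁻ repulsion.

(A)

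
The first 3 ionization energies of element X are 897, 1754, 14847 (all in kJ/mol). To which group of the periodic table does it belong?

Look for the largest jump between consecutive ionization energies: IE3/IE2 ≈ 8.5, far larger than any earlier ratio.
That jump marks the point where a core electron is being removed. So the atom has 2 valence electrons.
A main-group element with 2 valence electrons is in group 2.

Group 2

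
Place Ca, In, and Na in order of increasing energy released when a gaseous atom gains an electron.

Ca, In, Na

Electron affinity generally becomes more exothermic across a period toward the halogens and less exothermic down a group.
These sit on a diagonal, where the across-period and down-group effects partly cancel.
In > Ca: period and group pull opposite ways; the across-period shift dominates (29 vs 2 kJ/mol).
Na > In: period and group pull opposite ways; the down-group shift dominates (53 vs 29 kJ/mol).
Approximate values (kJ/mol): Na 53, Ca 2, In 29.
So from lowest to highest: Ca < In < Na.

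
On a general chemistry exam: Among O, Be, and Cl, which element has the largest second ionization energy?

The second ionization energy removes an electron from the +1 ion. For each element: O⁺ still has 5 valence electrons; Be⁺ still has 1 valence electron; Cl⁺ still has 6 valence electrons.
All are still removing valence electrons, so compare the +1 ions as you would atoms: IE_2 generally rises across a period (higher Z_eff) and falls down a group (larger shell), subject to the usual subshell exceptions.
Valence configurations: O⁺ [He]2s²2p³, Be⁺ [He]2s¹, Cl⁺ [Ne]3s²3p⁴.
Approximate IE_2 values (kJ/mol): O 3388, Be 1757, Cl 2298.
Hence IE_2: Be < Cl < O.

O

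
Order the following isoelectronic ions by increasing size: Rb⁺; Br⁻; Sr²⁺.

Sr²⁺, Rb⁺, Br⁻

All of these have 36 electrons, so size is governed by nuclear charge alone: the more protons, the stronger the pull on the same electron cloud, and the smaller the ion.
Nuclear charges: Sr²⁺ (Z=38), Rb⁺ (Z=37), Br⁻ (Z=35).
Smallest to largest: Sr²⁺ < Rb⁺ < Br⁻.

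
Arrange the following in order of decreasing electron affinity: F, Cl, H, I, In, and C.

Cl, F, I, C, H, In

H is in period 1, group 1; C is in period 2, group 14; F is in period 2, group 17; Cl is in period 3, group 17; In is in period 5, group 13; I is in period 5, group 17.
Electron affinity generally becomes more exothermic across a period toward the halogens and less exothermic down a group.
These span different periods and groups, so the two trends combine.
H > In: the two effects oppose for this pair; the down-group effect wins (73 vs 29 kJ/mol).
C > H: the two effects oppose for this pair; the across-period effect wins (122 vs 73 kJ/mol).
I > C: the two effects oppose for this pair; the across-period effect wins (295 vs 122 kJ/mol).
F > I: F sits above I in group 17, so the down-group effect alone puts F higher.
Cl > F: this pair runs against the simple trend — see the exception note.
Note the exception: Cl has a higher electron affinity than F, contrary to the simple trend — F's small 2p subshell makes the incoming electron feel strong e⁻–e⁻ repulsion, so Cl actually releases more energy on gaining an electron.
Approximate values (kJ/mol): H 73, C 122, F 328, Cl 349, In 29, I 295.
So from highest to lowest: Cl > F > I > C > H > In.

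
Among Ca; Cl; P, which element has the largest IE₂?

After 1 electron has been removed, what remains? Ca⁺ still has 1 valence electron; Cl⁺ still has 6 valence electrons; P⁺ still has 4 valence electrons.
All are still removing valence electrons, so compare the +1 ions as you would atoms: IE_2 generally rises across a period (higher Z_eff) and falls down a group (larger shell), subject to the usual subshell exceptions.
Valence configurations: Ca⁺ [Ar]4s¹, Cl⁺ [Ne]3s²3p⁴, P⁺ [Ne]3s²3p².
Tabulated IE_2 (kJ/mol): Ca 1145, Cl 2298, P 1907.
Overall IE_2 order: Ca < P < Cl.

Cl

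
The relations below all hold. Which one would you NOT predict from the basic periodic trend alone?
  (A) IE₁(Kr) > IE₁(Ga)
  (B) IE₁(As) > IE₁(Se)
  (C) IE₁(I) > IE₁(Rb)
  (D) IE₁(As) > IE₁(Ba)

The general trend: first ionization energy increases across a period and decreases down a group.
(A) Kr (period 4, group 18) vs Ga (period 4, group 13): the stated order agrees with the simple trend.
(B) As (period 4, group 15) vs Se (period 4, group 16): the stated order contradicts the simple trend.
(C) I (period 5, group 17) vs Rb (period 5, group 1): the stated order agrees with the simple trend.
(D) As (period 4, group 15) vs Ba (period 6, group 2): the stated order agrees with the simple trend.
The exception is (B): Se (4p⁴) ionizes more easily than half-filled As (4p³).

(B)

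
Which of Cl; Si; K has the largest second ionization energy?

K

Consider each +1 ion: Cl⁺ still has 6 valence electrons; Si⁺ still has 3 valence electrons; K⁺ is the bare [Ar] core.
Core electrons are held far more tightly than valence electrons, so K tops the IE_2 order.
Valence configurations: Cl⁺ [Ne]3s²3p⁴, Si⁺ [Ne]3s²3p¹.
Tabulated IE_2 (kJ/mol): Cl 2298, Si 1577, K 3052.
Hence IE_2: Si < Cl < K.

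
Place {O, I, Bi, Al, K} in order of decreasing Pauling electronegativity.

Smaller atoms with higher effective nuclear charge are more electronegative.
Neither a single period nor a single group — weigh both effects.
Al > K: relative to K, both the across-period and down-group shifts push Al's electronegativity up.
Bi > Al: period and group pull opposite ways; the across-period shift dominates (2.02 vs 1.61).
I > Bi: relative to Bi, both the across-period and down-group shifts push I's electronegativity up.
O > I: period and group pull opposite ways; the down-group shift dominates (3.44 vs 2.66).
Approximate values (Pauling): O 3.44, Al 1.61, K 0.82, I 2.66, Bi 2.02.
So from highest to lowest: O > I > Bi > Al > K.

O, I, Bi, Al, K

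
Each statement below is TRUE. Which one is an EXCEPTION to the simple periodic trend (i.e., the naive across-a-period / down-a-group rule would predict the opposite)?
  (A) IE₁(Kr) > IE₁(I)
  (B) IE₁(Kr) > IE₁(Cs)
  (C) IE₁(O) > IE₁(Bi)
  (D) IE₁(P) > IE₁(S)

(D)

The general trend: first ionization energy increases across a period and decreases down a group.
(A) Kr (period 4, group 18) vs I (period 5, group 17): the stated order agrees with the simple trend.
(B) Kr (period 4, group 18) vs Cs (period 6, group 1): the stated order agrees with the simple trend.
(C) O (period 2, group 16) vs Bi (period 6, group 15): the stated order agrees with the simple trend.
(D) P (period 3, group 15) vs S (period 3, group 16): the stated order contradicts the simple trend.
The exception is (D): S (3p⁴) ionizes more easily than half-filled P (3p³) because the paired 3p electron in S is pushed out by e⁻–e⁻ repulsion.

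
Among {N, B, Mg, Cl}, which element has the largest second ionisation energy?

IE_2 is the cost of taking one more electron from the +1 cation: N⁺ still has 4 valence electrons; B⁺ still has 2 valence electrons; Mg⁺ still has 1 valence electron; Cl⁺ still has 6 valence electrons.
All are still removing valence electrons, so compare the +1 ions as you would atoms: IE_2 generally rises across a period (higher Z_eff) and falls down a group (larger shell), subject to the usual subshell exceptions.
Valence configurations: N⁺ [He]2s²2p², B⁺ [He]2s², Mg⁺ [Ne]3s¹, Cl⁺ [Ne]3s²3p⁴.
Tabulated IE_2 (kJ/mol): N 2856, B 2427, Mg 1451, Cl 2298.
Hence IE_2: Mg < Cl < B < N.

N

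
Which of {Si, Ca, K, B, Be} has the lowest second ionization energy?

Ca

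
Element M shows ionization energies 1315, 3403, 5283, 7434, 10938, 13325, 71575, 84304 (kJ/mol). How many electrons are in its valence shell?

6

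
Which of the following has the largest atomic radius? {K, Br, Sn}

K

Moving right in a period, electrons are added to the same shell under a stronger nuclear pull, so atoms get smaller; moving down, a new shell is opened and atoms get larger.
Here both period and group differ, so the two effects have to be weighed against each other.
Sn > Br: relative to Br, both the across-period and down-group shifts push Sn's atomic radius up.
K > Sn: period and group pull opposite ways; the across-period shift dominates (196 vs 140 pm).
Tabulated atomic radius (pm): K 196, Br 114, Sn 140.
The largest atomic radius among these belongs to K.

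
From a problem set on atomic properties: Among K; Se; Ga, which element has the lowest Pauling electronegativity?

K

K is in period 4, group 1; Ga is in period 4, group 13; Se is in period 4, group 16.
Smaller atoms with higher effective nuclear charge are more electronegative.
All lie in period 4, so electronegativity increases left to right.
The lowest Pauling electronegativity among these belongs to K.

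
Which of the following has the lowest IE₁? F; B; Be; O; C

B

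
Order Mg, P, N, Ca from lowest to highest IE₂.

Ca < Mg < P < N

After 1 electron has been removed, what remains? Mg⁺ still has 1 valence electron; P⁺ still has 4 valence electrons; N⁺ still has 4 valence electrons; Ca⁺ still has 1 valence electron.
All are still removing valence electrons, so compare the +1 ions as you would atoms: IE_2 generally rises across a period (higher Z_eff) and falls down a group (larger shell), subject to the usual subshell exceptions.
Valence configurations: Mg⁺ [Ne]3s¹, P⁺ [Ne]3s²3p², N⁺ [He]2s²2p², Ca⁺ [Ar]4s¹.
Tabulated IE_2 (kJ/mol): Mg 1451, P 1907, N 2856, Ca 1145.
Putting it together, IE_2: Ca < Mg < P < N.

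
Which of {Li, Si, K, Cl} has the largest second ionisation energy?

The second ionization energy removes an electron from the +1 ion. For each element: Li⁺ is the bare [He] core; Si⁺ still has 3 valence electrons; K⁺ is the bare [Ar] core; Cl⁺ still has 6 valence electrons.
Pulling an electron out of a noble-gas core costs far more than removing a remaining valence electron, so K and Li sit at the high end of IE_2.
Valence configurations: Si⁺ [Ne]3s²3p¹, Cl⁺ [Ne]3s²3p⁴.
The numbers (kJ/mol): Li 7298, Si 1577, K 3052, Cl 2298.
Overall IE_2 order: Si < Cl < K < Li.

Li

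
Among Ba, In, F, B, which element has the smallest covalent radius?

F

B is in period 2, group 13; F is in period 2, group 17; In is in period 5, group 13; Ba is in period 6, group 2.
Across a period the added protons contract the valence shell; down a group each new principal shell makes the atom larger.
Here both period and group differ, so the two effects have to be weighed against each other.
B > F: B lies to the left of F in period 2, so the across-period effect alone puts B larger.
In > B: In sits below B in group 13, so the down-group effect alone puts In larger.
Ba > In: relative to In, both the across-period and down-group shifts push Ba's atomic radius up.
For reference (pm): B 85, F 64, In 142, Ba 196.
The smallest covalent radius among these belongs to F.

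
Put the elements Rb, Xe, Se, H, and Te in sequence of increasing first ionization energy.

H is in period 1, group 1; Se is in period 4, group 16; Rb is in period 5, group 1; Te is in period 5, group 16; Xe is in period 5, group 18.
Removing the outermost electron gets harder across a period and easier down a group.
Neither a single period nor a single group — weigh both effects.
Te > Rb: both are in period 5; the period trend gives Te the larger value.
Se > Te: Se sits above Te in group 16, so the down-group effect alone puts Se higher.
Xe > Se: the two effects oppose for this pair; the across-period effect wins (1170 vs 941 kJ/mol).
H > Xe: period and group pull opposite ways; the down-group shift dominates (1312 vs 1170 kJ/mol).
For reference (kJ/mol): H 1312, Se 941, Rb 403, Te 869, Xe 1170.
So from lowest to highest: Rb < Te < Se < Xe < H.

Rb, Te, Se, Xe, H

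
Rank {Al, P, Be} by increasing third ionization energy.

IE_3 is the cost of taking one more electron from the +2 cation: Al²⁺ still has 1 valence electron; P²⁺ still has 3 valence electrons; Be²⁺ is the bare [He] core.
Pulling an electron out of a noble-gas core costs far more than removing a remaining valence electron, so Be sits at the high end of IE_3.
Valence configurations: Al²⁺ [Ne]3s¹, P²⁺ [Ne]3s²3p¹.
The numbers (kJ/mol): Al 2745, P 2914, Be 14849.
Overall IE_3 order: Al < P < Be.

Al < P < Be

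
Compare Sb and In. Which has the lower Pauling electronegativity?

In is in period 5, group 13; Sb is in period 5, group 15.
Smaller atoms with higher effective nuclear charge are more electronegative.
All lie in period 5, so electronegativity increases left to right.
So In has the lower Pauling electronegativity (In < Sb).

In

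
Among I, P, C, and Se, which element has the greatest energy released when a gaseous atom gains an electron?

C is in period 2, group 14; P is in period 3, group 15; Se is in period 4, group 16; I is in period 5, group 17.
EA tends to increase across a period and decrease down a group, though the pattern is less regular than for IE or radius.
A diagonal step moves right (one effect) and down (the opposite effect) at once.
C > P: the two effects oppose for this pair; the down-group effect wins (122 vs 72 kJ/mol).
Se > C: the two effects oppose for this pair; the across-period effect wins (195 vs 122 kJ/mol).
I > Se: the two effects oppose for this pair; the across-period effect wins (295 vs 195 kJ/mol).
Approximate values (kJ/mol): C 122, P 72, Se 195, I 295.
The greatest energy released when a gaseous atom gains an electron among these belongs to I.

I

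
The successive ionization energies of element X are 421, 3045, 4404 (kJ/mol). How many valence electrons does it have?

1

Look for the largest jump between consecutive ionization energies: IE2/IE1 ≈ 7.2, far larger than any earlier ratio.
That jump marks the point where a core electron is being removed. So the atom has 1 valence electron.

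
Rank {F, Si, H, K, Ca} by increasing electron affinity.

Ca < K < H < Si < F

H is in period 1, group 1; F is in period 2, group 17; Si is in period 3, group 14; K is in period 4, group 1; Ca is in period 4, group 2.
Atoms with high Z_eff and room in the valence shell (especially the halogens) have the most exothermic electron affinities.
These span different periods and groups, so the two trends combine.
K > Ca: this pair runs against the simple trend — see the exception note.
H > K: they share group 1; the group trend gives H the larger value.
Si > H: the two effects oppose for this pair; the across-period effect wins (134 vs 73 kJ/mol).
F > Si: relative to Si, both the across-period and down-group shifts push F's electron affinity up.
Note the exception: K has a higher electron affinity than Ca, contrary to the simple trend — adding an electron to Ca (ns²) has to open a new, higher-energy np subshell, which is unfavourable.
For reference (kJ/mol): H 73, F 328, Si 134, K 48, Ca 2.
So from lowest to highest: Ca < K < H < Si < F.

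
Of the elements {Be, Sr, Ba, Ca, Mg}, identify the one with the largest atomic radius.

Ba

Be is in period 2, group 2; Mg is in period 3, group 2; Ca is in period 4, group 2; Sr is in period 5, group 2; Ba is in period 6, group 2.
Atomic radius shrinks across a period as nuclear charge pulls the same shell inward, and grows down a group as new shells are added.
All are in group 2, so atomic radius increases down the group.
The largest atomic radius among these belongs to Ba.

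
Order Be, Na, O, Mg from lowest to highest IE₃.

O < Na < Mg < Be

Consider each +2 ion: Be²⁺ is the bare [He] core; Na²⁺ is already 1 electron into the core; O²⁺ still has 4 valence electrons; Mg²⁺ is the bare [Ne] core.
Breaking into a closed-shell core is much more expensive than removing a leftover valence electron — Na, Mg and Be have the largest IE_3 here.
The numbers (kJ/mol): Be 14849, Na 6910, O 5300, Mg 7733.
So the third ionization energies run O < Na < Mg < Be.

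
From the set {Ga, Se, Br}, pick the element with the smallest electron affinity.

Ga

EA tends to increase across a period and decrease down a group, though the pattern is less regular than for IE or radius.
All lie in period 4, so electron affinity increases left to right.
The smallest electron affinity among these belongs to Ga.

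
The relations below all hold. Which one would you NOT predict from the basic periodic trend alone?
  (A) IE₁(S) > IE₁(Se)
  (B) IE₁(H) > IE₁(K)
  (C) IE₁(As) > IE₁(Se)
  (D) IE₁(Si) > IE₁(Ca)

The general trend: first ionization energy increases across a period and decreases down a group.
(A) S (period 3, group 16) vs Se (period 4, group 16): the stated order agrees with the simple trend.
(B) H (period 1, group 1) vs K (period 4, group 1): the stated order agrees with the simple trend.
(C) As (period 4, group 15) vs Se (period 4, group 16): the stated order contradicts the simple trend.
(D) Si (period 3, group 14) vs Ca (period 4, group 2): the stated order agrees with the simple trend.
The exception is (C): Se (4p⁴) ionizes more easily than half-filled As (4p³).

(C)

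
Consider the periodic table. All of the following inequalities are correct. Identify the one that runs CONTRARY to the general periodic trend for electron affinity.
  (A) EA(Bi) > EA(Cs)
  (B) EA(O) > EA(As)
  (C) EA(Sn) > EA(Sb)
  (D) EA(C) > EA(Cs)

The general trend: electron affinity increases across a period and decreases down a group.
(A) Bi (period 6, group 15) vs Cs (period 6, group 1): the stated order agrees with the simple trend.
(B) O (period 2, group 16) vs As (period 4, group 15): the stated order agrees with the simple trend.
(C) Sn (period 5, group 14) vs Sb (period 5, group 15): the stated order contradicts the simple trend.
(D) C (period 2, group 14) vs Cs (period 6, group 1): the stated order agrees with the simple trend.
The exception is (C): adding an electron to Sb's half-filled 5p³ is unfavourable, so Sn has the more exothermic EA.

(C)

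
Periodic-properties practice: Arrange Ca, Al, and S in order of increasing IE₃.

Al < S < Ca

IE_3 is the cost of taking one more electron from the +2 cation: Ca²⁺ is the bare [Ar] core; Al²⁺ still has 1 valence electron; S²⁺ still has 4 valence electrons.
Breaking into a closed-shell core is much more expensive than removing a leftover valence electron — Ca has the largest IE_3 here.
Valence configurations: Al²⁺ [Ne]3s¹, S²⁺ [Ne]3s²3p².
Tabulated IE_3 (kJ/mol): Ca 4912, Al 2745, S 3357.
So the third ionization energies run Al < S < Ca.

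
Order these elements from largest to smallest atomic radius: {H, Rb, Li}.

Rb, Li, H

Radius decreases left→right (rising Z_eff, same n) and increases top→bottom (higher n).
All are in group 1, so atomic radius increases down the group.
So from largest to smallest: Rb > Li > H.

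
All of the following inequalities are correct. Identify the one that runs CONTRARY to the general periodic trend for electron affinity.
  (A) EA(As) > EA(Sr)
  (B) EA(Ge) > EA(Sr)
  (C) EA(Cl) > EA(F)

(C)

The general trend: electron affinity increases across a period and decreases down a group.
(A) As (period 4, group 15) vs Sr (period 5, group 2): the stated order agrees with the simple trend.
(B) Ge (period 4, group 14) vs Sr (period 5, group 2): the stated order agrees with the simple trend.
(C) Cl (period 3, group 17) vs F (period 2, group 17): the stated order contradicts the simple trend.
The exception is (C): F's small 2p subshell makes the incoming electron feel strong e⁻–e⁻ repulsion, so Cl actually releases more energy on gaining an electron.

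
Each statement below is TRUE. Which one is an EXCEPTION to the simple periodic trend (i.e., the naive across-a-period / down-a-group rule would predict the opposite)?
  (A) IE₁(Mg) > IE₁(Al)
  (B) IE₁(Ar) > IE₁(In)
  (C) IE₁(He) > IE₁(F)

The general trend: IE₁ increases across a period and decreases down a group.
(A) Mg (period 3, group 2) vs Al (period 3, group 13): the stated order contradicts the simple trend.
(B) Ar (period 3, group 18) vs In (period 5, group 13): the stated order agrees with the simple trend.
(C) He (period 1, group 18) vs F (period 2, group 17): the stated order agrees with the simple trend.
The exception is (A): Al's single 3p electron is easier to remove than one from Mg's filled 3s².

(A)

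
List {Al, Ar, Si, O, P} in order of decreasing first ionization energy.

O is in period 2, group 16; Al is in period 3, group 13; Si is in period 3, group 14; P is in period 3, group 15; Ar is in period 3, group 18.
IE₁ increases left→right with effective nuclear charge and decreases top→bottom as the valence shell moves farther out.
Neither a single period nor a single group — weigh both effects.
Si > Al: Si lies to the right of Al in period 3, so the across-period effect alone puts Si higher.
P > Si: P lies to the right of Si in period 3, so the across-period effect alone puts P higher.
O > P: relative to P, both the across-period and down-group shifts push O's first ionization energy up.
Ar > O: period and group pull opposite ways; the across-period shift dominates (1521 vs 1314 kJ/mol).
Tabulated first ionization energy (kJ/mol): O 1314, Al 578, Si 786, P 1012, Ar 1521.
So from highest to lowest: Ar > O > P > Si > Al.

Ar > O > P > Si > Al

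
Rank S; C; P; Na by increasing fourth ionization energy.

S < P < C < Na

The fourth ionization energy removes an electron from the +3 ion. For each element: S³⁺ still has 3 valence electrons; C³⁺ still has 1 valence electron; P³⁺ still has 2 valence electrons; Na³⁺ is already 2 electrons into the core.
Breaking into a closed-shell core is much more expensive than removing a leftover valence electron — Na has the largest IE_4 here.
Valence configurations: S³⁺ [Ne]3s²3p¹, C³⁺ [He]2s¹, P³⁺ [Ne]3s².
S³⁺ loses a lone 3p electron whereas P³⁺ must break into a filled 3s² pair, so IE_4(P) > IE_4(S) even though S has the higher nuclear charge.
The numbers (kJ/mol): S 4556, C 6223, P 4964, Na 9543.
So the fourth ionization energies run S < P < C < Na.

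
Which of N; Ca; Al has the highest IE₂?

Consider each +1 ion: N⁺ still has 4 valence electrons; Ca⁺ still has 1 valence electron; Al⁺ still has 2 valence electrons.
All are still removing valence electrons, so compare the +1 ions as you would atoms: IE_2 generally rises across a period (higher Z_eff) and falls down a group (larger shell), subject to the usual subshell exceptions.
Valence configurations: N⁺ [He]2s²2p², Ca⁺ [Ar]4s¹, Al⁺ [Ne]3s².
Tabulated IE_2 (kJ/mol): N 2856, Ca 1145, Al 1817.
So the second ionization energies run Ca < Al < N.

N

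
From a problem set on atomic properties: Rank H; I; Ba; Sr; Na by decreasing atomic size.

Ba, Sr, Na, I, H

Across a period the added protons contract the valence shell; down a group each new principal shell makes the atom larger.
Here both period and group differ, so the two effects have to be weighed against each other.
I > H: the two effects oppose for this pair; the down-group effect wins (133 vs 32 pm).
Na > I: the two effects oppose for this pair; the across-period effect wins (155 vs 133 pm).
Sr > Na: period and group pull opposite ways; the down-group shift dominates (185 vs 155 pm).
Ba > Sr: they share group 2; the group trend gives Ba the larger value.
For reference (pm): H 32, Na 155, Sr 185, I 133, Ba 196.
So from largest to smallest: Ba > Sr > Na > I > H.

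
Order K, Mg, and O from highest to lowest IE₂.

O > K > Mg

After 1 electron has been removed, what remains? K⁺ is the bare [Ar] core; Mg⁺ still has 1 valence electron; O⁺ still has 5 valence electrons.
Usually core removal costs more than valence removal, but here the competition is close: a tightly held n=2 valence electron can cost more to remove than an n=3 core electron, so the actual values have to decide it.
Valence configurations: Mg⁺ [Ne]3s¹, O⁺ [He]2s²2p³.
Approximate IE_2 values (kJ/mol): K 3052, Mg 1451, O 3388.
Putting it together, IE_2: Mg < K < O.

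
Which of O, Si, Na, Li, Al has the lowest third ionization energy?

Al

IE_3 is the cost of taking one more electron from the +2 cation: O²⁺ still has 4 valence electrons; Si²⁺ still has 2 valence electrons; Na²⁺ is already 1 electron into the core; Li²⁺ is already 1 electron into the core; Al²⁺ still has 1 valence electron.
Pulling an electron out of a noble-gas core costs far more than removing a remaining valence electron, so Na and Li sit at the high end of IE_3.
Valence configurations: O²⁺ [He]2s²2p², Si²⁺ [Ne]3s², Al²⁺ [Ne]3s¹.
Approximate IE_3 values (kJ/mol): O 5300, Si 3232, Na 6910, Li 11815, Al 2745.
Putting it together, IE_3: Al < Si < O < Na < Li.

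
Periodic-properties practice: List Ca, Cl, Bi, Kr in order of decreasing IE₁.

Kr > Cl > Bi > Ca

Cl is in period 3, group 17; Ca is in period 4, group 2; Kr is in period 4, group 18; Bi is in period 6, group 15.
First ionization energy rises across a period (greater Z_eff holds electrons more tightly) and falls down a group (valence electrons are farther from the nucleus).
Here both period and group differ, so the two effects have to be weighed against each other.
Bi > Ca: the two effects oppose for this pair; the across-period effect wins (703 vs 590 kJ/mol).
Cl > Bi: both effects reinforce here, so Cl is clearly the higher of the two.
Kr > Cl: the two effects oppose for this pair; the across-period effect wins (1351 vs 1251 kJ/mol).
Tabulated first ionization energy (kJ/mol): Cl 1251, Ca 590, Kr 1351, Bi 703.
So from highest to lowest: Kr > Cl > Bi > Ca.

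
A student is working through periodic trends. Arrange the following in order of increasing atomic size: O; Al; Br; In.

O is in period 2, group 16; Al is in period 3, group 13; Br is in period 4, group 17; In is in period 5, group 13.
Radius decreases left→right (rising Z_eff, same n) and increases top→bottom (higher n).
Here both period and group differ, so the two effects have to be weighed against each other.
Br > O: the two effects oppose for this pair; the down-group effect wins (114 vs 63 pm).
Al > Br: the two effects oppose for this pair; the across-period effect wins (126 vs 114 pm).
In > Al: In sits below Al in group 13, so the down-group effect alone puts In larger.
Tabulated atomic radius (pm): O 63, Al 126, Br 114, In 142.
So from smallest to largest: O < Br < Al < In.

O < Br < Al < In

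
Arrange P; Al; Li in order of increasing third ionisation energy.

After 2 electrons have been removed, what remains? P²⁺ still has 3 valence electrons; Al²⁺ still has 1 valence electron; Li²⁺ is already 1 electron into the core.
Core electrons are held far more tightly than valence electrons, so Li tops the IE_3 order.
Valence configurations: P²⁺ [Ne]3s²3p¹, Al²⁺ [Ne]3s¹.
Approximate IE_3 values (kJ/mol): P 2914, Al 2745, Li 11815.
Putting it together, IE_3: Al < P < Li.

Al, P, Li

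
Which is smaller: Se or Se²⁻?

Se

Forming Se²⁻ adds 2 electrons to Se. More electron–electron repulsion in the same shell, with unchanged nuclear charge, lets the cloud expand.
An anion is larger than its parent atom: Se²⁻ > Se.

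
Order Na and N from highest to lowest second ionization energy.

Na > N

The second ionization energy removes an electron from the +1 ion. For each element: Na⁺ is the bare [Ne] core; N⁺ still has 4 valence electrons.
Core electrons are held far more tightly than valence electrons, so Na tops the IE_2 order.
Tabulated IE_2 (kJ/mol): Na 4562, N 2856.
So the second ionization energies run N < Na.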